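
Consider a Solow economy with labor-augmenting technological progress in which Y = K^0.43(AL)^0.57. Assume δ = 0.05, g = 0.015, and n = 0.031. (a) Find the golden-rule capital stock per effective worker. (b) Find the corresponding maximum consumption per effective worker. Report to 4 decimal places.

(a) k_gold ≈ 13.8820; (b) c_gold ≈ 1.7666

n + g + δ = 0.031 + 0.015 + 0.05 = 0.096.
Setting f'(k) = n+g+δ gives 0.43·k^(0.43−1) = 0.096, hence k_gold = (0.43/0.096)^(1/0.57) ≈ 13.8820.
y_gold = 13.8820^0.43 ≈ 3.0992; c_gold = y_gold − 0.096·k_gold ≈ 1.7666.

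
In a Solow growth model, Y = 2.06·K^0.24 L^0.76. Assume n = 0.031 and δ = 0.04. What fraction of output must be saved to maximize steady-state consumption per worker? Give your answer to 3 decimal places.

The effective depreciation rate is n + δ = 0.031 + 0.04 = 0.071.
At the golden rule MPK = n+δ, and in any Cobb-Douglas steady state s = (n+δ)·k/y = MPK·k/y = capital's share 0.24.

s_gold = 0.240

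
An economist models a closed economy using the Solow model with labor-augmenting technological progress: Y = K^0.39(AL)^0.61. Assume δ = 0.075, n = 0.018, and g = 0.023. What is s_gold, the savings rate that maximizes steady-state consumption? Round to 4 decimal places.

s_gold = 0.3900

Break-even investment rate: n + g + δ = 0.018 + 0.023 + 0.075 = 0.116.
At the golden rule MPK = n+g+δ, and in any Cobb-Douglas steady state s = (n+g+δ)·k/y = MPK·k/y = capital's share 0.39.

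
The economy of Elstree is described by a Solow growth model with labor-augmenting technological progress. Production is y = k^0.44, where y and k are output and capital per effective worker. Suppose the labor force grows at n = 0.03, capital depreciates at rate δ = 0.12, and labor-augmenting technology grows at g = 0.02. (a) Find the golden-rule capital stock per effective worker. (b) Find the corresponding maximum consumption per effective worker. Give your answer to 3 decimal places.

The effective depreciation rate is n + g + δ = 0.03 + 0.02 + 0.12 = 0.17.
At the golden rule the marginal product of capital equals n+g+δ: 0.44·k^(0.44−1) = 0.17. Solving, k_gold = (0.44/0.17)^(1/0.56) ≈ 5.4639.
y_gold = 5.4639^0.44 ≈ 2.1111; c_gold = y_gold − 0.17·k_gold ≈ 1.1822.

(a) k_gold ≈ 5.464; (b) c_gold ≈ 1.182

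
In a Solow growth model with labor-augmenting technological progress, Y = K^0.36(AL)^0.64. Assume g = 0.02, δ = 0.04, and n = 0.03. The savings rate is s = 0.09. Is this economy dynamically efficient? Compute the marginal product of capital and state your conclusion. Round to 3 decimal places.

dynamically efficient; MPK ≈ 0.360

The effective depreciation rate is n + g + δ = 0.03 + 0.02 + 0.04 = 0.09.
Steady-state k*: s·k^0.36 = 0.09·k gives k* = (0.09/0.09)^(1/0.64) ≈ 1.0000.
MPK = 0.36·1.0000^(-0.64) ≈ 0.3600.
MPK > n+g+δ = 0.09, so the economy is dynamically efficient (under-saving).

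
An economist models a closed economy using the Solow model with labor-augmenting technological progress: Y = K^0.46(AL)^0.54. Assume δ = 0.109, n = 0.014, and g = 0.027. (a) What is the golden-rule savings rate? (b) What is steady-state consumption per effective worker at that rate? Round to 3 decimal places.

n + g + δ = 0.014 + 0.027 + 0.109 = 0.15.
For Cobb-Douglas, s_gold equals capital's share: s_gold = 0.46.
At the golden rule the marginal product of capital equals n+g+δ: 0.46·k^(0.46−1) = 0.15. Solving, k_gold = (0.46/0.15)^(1/0.54) ≈ 7.9659.
y_gold = 7.9659^0.46 ≈ 2.5976; c_gold = (1−0.46)·y_gold ≈ 1.4027.

(a) s_gold = 0.460; (b) c_gold ≈ 1.403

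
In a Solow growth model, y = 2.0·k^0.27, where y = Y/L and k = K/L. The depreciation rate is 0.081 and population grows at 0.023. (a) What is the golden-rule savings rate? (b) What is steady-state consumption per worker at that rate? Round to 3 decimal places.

Break-even investment rate: n + δ = 0.023 + 0.081 = 0.104.
For Cobb-Douglas, s_gold equals capital's share: s_gold = 0.27.
Setting f'(k) = n+δ gives 0.27·2.0·k^(0.27−1) = 0.104, hence k_gold = (0.27·2.0/0.104)^(1/0.73) ≈ 9.5487.
y_gold = 2.0·9.5487^0.27 ≈ 3.6780; c_gold = (1−0.27)·y_gold ≈ 2.6850.

(a) s_gold = 0.270; (b) c_gold ≈ 2.685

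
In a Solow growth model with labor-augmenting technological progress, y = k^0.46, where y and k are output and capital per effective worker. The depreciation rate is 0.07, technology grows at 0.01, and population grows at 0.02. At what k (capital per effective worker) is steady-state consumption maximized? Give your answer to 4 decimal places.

Break-even investment rate: n + g + δ = 0.02 + 0.01 + 0.07 = 0.1.
Golden rule sets MPK = n+g+δ: 0.46·k^(0.46−1) = 0.1, so k_gold = (0.46/0.1)^(1/0.54) ≈ 16.8783.

k_gold ≈ 16.8783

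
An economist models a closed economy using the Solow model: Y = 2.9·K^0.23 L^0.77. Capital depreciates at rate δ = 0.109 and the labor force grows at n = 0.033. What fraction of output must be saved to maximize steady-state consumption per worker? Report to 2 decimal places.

Capital per worker breaks even when investment replaces (n + δ)·k; here n + δ = 0.142.
At the golden rule MPK = n+δ, and in any Cobb-Douglas steady state s = (n+δ)·k/y = MPK·k/y = capital's share 0.23.

s_gold = 0.23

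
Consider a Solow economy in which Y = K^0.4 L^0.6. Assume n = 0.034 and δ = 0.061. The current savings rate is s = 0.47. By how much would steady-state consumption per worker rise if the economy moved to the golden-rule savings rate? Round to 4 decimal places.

Δc ≈ 0.0257

The effective depreciation rate is n + δ = 0.034 + 0.061 = 0.095.
Current steady state (s = 0.47): k* = (0.47/0.095)^(1/0.6) ≈ 14.3645, y* = 14.3645^0.4 ≈ 2.9035, c* = (1−0.47)·2.9035 ≈ 1.5388.
Golden rule sets MPK = n+δ: 0.4·k^(0.4−1) = 0.095, so k_gold = (0.4/0.095)^(1/0.6) ≈ 10.9789.
y_gold = 10.9789^0.4 ≈ 2.6075, c_gold = y_gold − 0.095·k_gold ≈ 1.5645.
Gain: Δc = 1.5645 − 1.5388 ≈ 0.0257.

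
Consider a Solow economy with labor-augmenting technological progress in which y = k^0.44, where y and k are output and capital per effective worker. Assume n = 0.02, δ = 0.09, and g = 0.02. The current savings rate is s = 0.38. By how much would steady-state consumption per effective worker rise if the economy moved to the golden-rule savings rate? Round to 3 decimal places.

Δc ≈ 0.019

The effective depreciation rate is n + g + δ = 0.02 + 0.02 + 0.09 = 0.13.
Current steady state (s = 0.38): k* = (0.38/0.13)^(1/0.56) ≈ 6.7898, y* = 6.7898^0.44 ≈ 2.3228, c* = (1−0.38)·2.3228 ≈ 1.4402.
Setting f'(k) = n+g+δ gives 0.44·k^(0.44−1) = 0.13, hence k_gold = (0.44/0.13)^(1/0.56) ≈ 8.8217.
y_gold = 8.8217^0.44 ≈ 2.6064, c_gold = y_gold − 0.13·k_gold ≈ 1.4596.
Gain: Δc = 1.4596 − 1.4402 ≈ 0.0194.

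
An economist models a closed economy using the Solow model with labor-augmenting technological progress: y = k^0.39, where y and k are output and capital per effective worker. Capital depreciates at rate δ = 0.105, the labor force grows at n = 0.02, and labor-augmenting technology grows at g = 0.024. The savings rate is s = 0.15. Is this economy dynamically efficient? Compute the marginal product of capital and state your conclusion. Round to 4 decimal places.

Capital per effective worker breaks even when investment replaces (n + g + δ)·k; here n + g + δ = 0.149.
Steady-state k*: s·k^0.39 = 0.149·k gives k* = (0.15/0.149)^(1/0.61) ≈ 1.0110.
MPK = 0.39·1.0110^(-0.61) ≈ 0.3874.
MPK > n+g+δ = 0.149, so the economy is dynamically efficient (under-saving).

dynamically efficient; MPK ≈ 0.3874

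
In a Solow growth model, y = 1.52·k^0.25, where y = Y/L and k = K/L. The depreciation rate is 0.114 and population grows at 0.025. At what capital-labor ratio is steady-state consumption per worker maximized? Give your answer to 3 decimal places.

k_gold ≈ 3.823

n + δ = 0.025 + 0.114 = 0.139.
Maximizing c = f(k) − (n+δ)·k gives f'(k) = n+δ, i.e. 0.25·1.52·k^(0.25−1) = 0.139, so k_gold = (0.25·1.52/0.139)^(1/0.75) ≈ 3.8226.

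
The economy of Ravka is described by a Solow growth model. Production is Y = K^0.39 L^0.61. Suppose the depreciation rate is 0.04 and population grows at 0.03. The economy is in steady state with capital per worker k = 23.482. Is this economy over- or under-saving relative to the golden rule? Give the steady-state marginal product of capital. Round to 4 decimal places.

Capital per worker breaks even when investment replaces (n + δ)·k; here n + δ = 0.07.
MPK = 0.39·k^(0.39−1) = 0.39·23.482^(-0.61) ≈ 0.0569.
MPK < 0.07, so the economy is dynamically inefficient (over-saving).

over-saving; MPK ≈ 0.0569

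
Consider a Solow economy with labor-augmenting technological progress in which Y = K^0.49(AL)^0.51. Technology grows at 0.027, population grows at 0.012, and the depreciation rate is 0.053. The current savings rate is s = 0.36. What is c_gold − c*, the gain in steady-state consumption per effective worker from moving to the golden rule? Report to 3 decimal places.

Δc ≈ 0.170

n + g + δ = 0.012 + 0.027 + 0.053 = 0.092.
Current steady state (s = 0.36): k* = (0.36/0.092)^(1/0.51) ≈ 14.5142, y* = 14.5142^0.49 ≈ 3.7092, c* = (1−0.36)·3.7092 ≈ 2.3739.
Maximizing c = f(k) − (n+g+δ)·k gives f'(k) = n+g+δ, i.e. 0.49·k^(0.49−1) = 0.092, so k_gold = (0.49/0.092)^(1/0.51) ≈ 26.5662.
y_gold = 26.5662^0.49 ≈ 4.9879, c_gold = y_gold − 0.092·k_gold ≈ 2.5439.
Gain: Δc = 2.5439 − 2.3739 ≈ 0.1700.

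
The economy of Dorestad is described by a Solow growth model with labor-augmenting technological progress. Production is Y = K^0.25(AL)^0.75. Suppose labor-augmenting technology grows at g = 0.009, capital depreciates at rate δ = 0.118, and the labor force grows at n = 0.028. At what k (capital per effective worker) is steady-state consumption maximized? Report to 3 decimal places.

k_gold ≈ 1.892

Capital per effective worker breaks even when investment replaces (n + g + δ)·k; here n + g + δ = 0.155.
Setting f'(k) = n+g+δ gives 0.25·k^(0.25−1) = 0.155, hence k_gold = (0.25/0.155)^(1/0.75) ≈ 1.8915.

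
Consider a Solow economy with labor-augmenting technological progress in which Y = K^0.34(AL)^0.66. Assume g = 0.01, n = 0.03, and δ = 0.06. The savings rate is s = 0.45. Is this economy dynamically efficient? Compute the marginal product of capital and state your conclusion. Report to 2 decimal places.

Break-even investment rate: n + g + δ = 0.03 + 0.01 + 0.06 = 0.1.
Steady-state k*: s·k^0.34 = 0.1·k gives k* = (0.45/0.1)^(1/0.66) ≈ 9.7660.
MPK = 0.34·9.7660^(-0.66) ≈ 0.0756.
MPK < n+g+δ = 0.1, so the economy is dynamically inefficient (over-saving).

dynamically inefficient; MPK ≈ 0.08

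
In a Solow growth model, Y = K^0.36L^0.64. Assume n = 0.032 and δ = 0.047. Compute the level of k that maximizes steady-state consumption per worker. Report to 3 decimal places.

The effective depreciation rate is n + δ = 0.032 + 0.047 = 0.079.
At the golden rule the marginal product of capital equals n+δ: 0.36·k^(0.36−1) = 0.079. Solving, k_gold = (0.36/0.079)^(1/0.64) ≈ 10.6950.

k_gold ≈ 10.695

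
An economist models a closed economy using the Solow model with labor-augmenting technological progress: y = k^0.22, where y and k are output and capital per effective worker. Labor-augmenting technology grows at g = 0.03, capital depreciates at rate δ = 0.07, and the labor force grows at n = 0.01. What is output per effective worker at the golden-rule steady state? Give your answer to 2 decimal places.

y_gold ≈ 1.22

The effective depreciation rate is n + g + δ = 0.01 + 0.03 + 0.07 = 0.11.
Setting f'(k) = n+g+δ gives 0.22·k^(0.22−1) = 0.11, hence k_gold = (0.22/0.11)^(1/0.78) ≈ 2.4318.
Output: y_gold = k_gold^0.22 = 2.4318^0.22 ≈ 1.2159.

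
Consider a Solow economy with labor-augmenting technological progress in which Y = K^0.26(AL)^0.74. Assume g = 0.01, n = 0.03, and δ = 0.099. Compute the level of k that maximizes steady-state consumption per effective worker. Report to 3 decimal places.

n + g + δ = 0.03 + 0.01 + 0.099 = 0.139.
Maximizing c = f(k) − (n+g+δ)·k gives f'(k) = n+g+δ, i.e. 0.26·k^(0.26−1) = 0.139, so k_gold = (0.26/0.139)^(1/0.74) ≈ 2.3308.

k_gold ≈ 2.331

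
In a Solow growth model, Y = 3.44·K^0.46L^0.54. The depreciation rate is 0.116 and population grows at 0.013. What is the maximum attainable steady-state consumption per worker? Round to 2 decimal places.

c_gold ≈ 15.72

Capital per worker breaks even when investment replaces (n + δ)·k; here n + δ = 0.129.
Setting f'(k) = n+δ gives 0.46·3.44·k^(0.46−1) = 0.129, hence k_gold = (0.46·3.44/0.129)^(1/0.54) ≈ 103.7911.
y_gold = 3.44·103.7911^0.46 ≈ 29.1066.
c_gold = y_gold − (n+δ)·k_gold = 29.1066 − 0.129·103.7911 ≈ 15.7176.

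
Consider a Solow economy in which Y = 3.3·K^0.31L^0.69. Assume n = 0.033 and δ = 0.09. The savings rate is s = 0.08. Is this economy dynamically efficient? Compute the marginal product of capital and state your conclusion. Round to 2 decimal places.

The effective depreciation rate is n + δ = 0.033 + 0.09 = 0.123.
Steady-state k*: s·A·k^0.31 = 0.123·k gives k* = (0.08·3.3/0.123)^(1/0.69) ≈ 3.0250.
MPK = 0.31·3.3·3.0250^(-0.69) ≈ 0.4766.
MPK > n+δ = 0.123, so the economy is dynamically efficient (under-saving).

dynamically efficient; MPK ≈ 0.48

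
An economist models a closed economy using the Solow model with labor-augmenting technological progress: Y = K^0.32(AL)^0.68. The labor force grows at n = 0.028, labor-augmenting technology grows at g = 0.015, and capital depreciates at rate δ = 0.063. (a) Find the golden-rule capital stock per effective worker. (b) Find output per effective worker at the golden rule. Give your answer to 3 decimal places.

n + g + δ = 0.028 + 0.015 + 0.063 = 0.106.
Setting f'(k) = n+g+δ gives 0.32·k^(0.32−1) = 0.106, hence k_gold = (0.32/0.106)^(1/0.68) ≈ 5.0775.
y_gold = 5.0775^0.32 ≈ 1.6819.

(a) k_gold ≈ 5.078; (b) y_gold ≈ 1.682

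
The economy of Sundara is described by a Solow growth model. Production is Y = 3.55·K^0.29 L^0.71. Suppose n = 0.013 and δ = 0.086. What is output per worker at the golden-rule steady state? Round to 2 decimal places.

Capital per worker breaks even when investment replaces (n + δ)·k; here n + δ = 0.099.
At the golden rule the marginal product of capital equals n+δ: 0.29·3.55·k^(0.29−1) = 0.099. Solving, k_gold = (0.29·3.55/0.099)^(1/0.71) ≈ 27.0634.
Output: y_gold = 3.55·k_gold^0.29 = 3.55·27.0634^0.29 ≈ 9.2389.

y_gold ≈ 9.24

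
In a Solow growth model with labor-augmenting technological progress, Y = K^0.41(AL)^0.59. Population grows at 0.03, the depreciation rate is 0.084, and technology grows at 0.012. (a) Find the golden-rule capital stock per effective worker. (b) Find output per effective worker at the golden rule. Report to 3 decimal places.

Break-even investment rate: n + g + δ = 0.03 + 0.012 + 0.084 = 0.126.
At the golden rule the marginal product of capital equals n+g+δ: 0.41·k^(0.41−1) = 0.126. Solving, k_gold = (0.41/0.126)^(1/0.59) ≈ 7.3875.
y_gold = 7.3875^0.41 ≈ 2.2703.

(a) k_gold ≈ 7.387; (b) y_gold ≈ 2.270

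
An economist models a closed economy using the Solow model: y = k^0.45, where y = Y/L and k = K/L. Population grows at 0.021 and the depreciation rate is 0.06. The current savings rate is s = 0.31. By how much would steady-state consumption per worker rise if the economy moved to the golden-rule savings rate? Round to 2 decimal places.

Δc ≈ 0.17

Capital per worker breaks even when investment replaces (n + δ)·k; here n + δ = 0.081.
Current steady state (s = 0.31): k* = (0.31/0.081)^(1/0.55) ≈ 11.4756, y* = 11.4756^0.45 ≈ 2.9985, c* = (1−0.31)·2.9985 ≈ 2.0689.
Setting f'(k) = n+δ gives 0.45·k^(0.45−1) = 0.081, hence k_gold = (0.45/0.081)^(1/0.55) ≈ 22.5970.
y_gold = 22.5970^0.45 ≈ 4.0675, c_gold = y_gold − 0.081·k_gold ≈ 2.2371.
Gain: Δc = 2.2371 − 2.0689 ≈ 0.1682.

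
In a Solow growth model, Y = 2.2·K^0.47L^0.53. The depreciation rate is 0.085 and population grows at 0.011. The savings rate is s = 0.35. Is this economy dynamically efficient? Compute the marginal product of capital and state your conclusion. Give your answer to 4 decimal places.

dynamically efficient; MPK ≈ 0.1289

n + δ = 0.011 + 0.085 = 0.096.
Steady-state k*: s·A·k^0.47 = 0.096·k gives k* = (0.35·2.2/0.096)^(1/0.53) ≈ 50.8247.
MPK = 0.47·2.2·50.8247^(-0.53) ≈ 0.1289.
MPK > n+δ = 0.096, so the economy is dynamically efficient (under-saving).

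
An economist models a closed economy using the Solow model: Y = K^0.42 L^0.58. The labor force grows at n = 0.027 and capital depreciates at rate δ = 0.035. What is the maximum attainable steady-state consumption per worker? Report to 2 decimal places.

c_gold ≈ 2.32

Capital per worker breaks even when investment replaces (n + δ)·k; here n + δ = 0.062.
Setting f'(k) = n+δ gives 0.42·k^(0.42−1) = 0.062, hence k_gold = (0.42/0.062)^(1/0.58) ≈ 27.0715.
y_gold = 27.0715^0.42 ≈ 3.9963.
c_gold = y_gold − (n+δ)·k_gold = 3.9963 − 0.062·27.0715 ≈ 2.3178.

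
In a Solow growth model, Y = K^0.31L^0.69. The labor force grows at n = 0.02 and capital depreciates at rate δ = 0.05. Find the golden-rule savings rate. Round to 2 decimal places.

n + δ = 0.02 + 0.05 = 0.07.
At the golden rule MPK = n+δ, and in any Cobb-Douglas steady state s = (n+δ)·k/y = MPK·k/y = capital's share 0.31.

s_gold = 0.31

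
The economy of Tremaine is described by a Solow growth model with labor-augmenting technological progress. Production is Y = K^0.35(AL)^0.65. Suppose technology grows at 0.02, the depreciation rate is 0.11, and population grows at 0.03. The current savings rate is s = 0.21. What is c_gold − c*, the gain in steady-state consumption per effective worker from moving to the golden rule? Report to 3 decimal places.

Capital per effective worker breaks even when investment replaces (n + g + δ)·k; here n + g + δ = 0.16.
Current steady state (s = 0.21): k* = (0.21/0.16)^(1/0.65) ≈ 1.5195, y* = 1.5195^0.35 ≈ 1.1577, c* = (1−0.21)·1.1577 ≈ 0.9146.
Golden rule sets MPK = n+g+δ: 0.35·k^(0.35−1) = 0.16, so k_gold = (0.35/0.16)^(1/0.65) ≈ 3.3342.
y_gold = 3.3342^0.35 ≈ 1.5242, c_gold = y_gold − 0.16·k_gold ≈ 0.9907.
Gain: Δc = 0.9907 − 0.9146 ≈ 0.0762.

Δc ≈ 0.076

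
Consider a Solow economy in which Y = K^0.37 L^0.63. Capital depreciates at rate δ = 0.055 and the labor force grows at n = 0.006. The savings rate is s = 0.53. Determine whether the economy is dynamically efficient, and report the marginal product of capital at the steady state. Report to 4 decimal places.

dynamically inefficient; MPK ≈ 0.0426

Break-even investment rate: n + δ = 0.006 + 0.055 = 0.061.
Steady-state k*: s·k^0.37 = 0.061·k gives k* = (0.53/0.061)^(1/0.63) ≈ 30.9308.
MPK = 0.37·30.9308^(-0.63) ≈ 0.0426.
MPK < n+δ = 0.061, so the economy is dynamically inefficient (over-saving).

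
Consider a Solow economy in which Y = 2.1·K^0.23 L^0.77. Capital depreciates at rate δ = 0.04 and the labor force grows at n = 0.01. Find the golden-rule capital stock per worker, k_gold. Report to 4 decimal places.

n + δ = 0.01 + 0.04 = 0.05.
At the golden rule the marginal product of capital equals n+δ: 0.23·2.1·k^(0.23−1) = 0.05. Solving, k_gold = (0.23·2.1/0.05)^(1/0.77) ≈ 19.0191.

k_gold ≈ 19.0191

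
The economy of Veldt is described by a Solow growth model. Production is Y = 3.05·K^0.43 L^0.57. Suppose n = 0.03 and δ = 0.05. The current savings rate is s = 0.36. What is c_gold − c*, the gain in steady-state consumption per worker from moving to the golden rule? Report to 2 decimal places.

Δc ≈ 0.26

The effective depreciation rate is n + δ = 0.03 + 0.05 = 0.08.
Current steady state (s = 0.36): k* = (0.36·3.05/0.08)^(1/0.57) ≈ 99.0001, y* = 3.05·99.0001^0.43 ≈ 22.0000, c* = (1−0.36)·22.0000 ≈ 14.0800.
At the golden rule the marginal product of capital equals n+δ: 0.43·3.05·k^(0.43−1) = 0.08. Solving, k_gold = (0.43·3.05/0.08)^(1/0.57) ≈ 135.2118.
y_gold = 3.05·135.2118^0.43 ≈ 25.1557, c_gold = y_gold − 0.08·k_gold ≈ 14.3387.
Gain: Δc = 14.3387 − 14.0800 ≈ 0.2587.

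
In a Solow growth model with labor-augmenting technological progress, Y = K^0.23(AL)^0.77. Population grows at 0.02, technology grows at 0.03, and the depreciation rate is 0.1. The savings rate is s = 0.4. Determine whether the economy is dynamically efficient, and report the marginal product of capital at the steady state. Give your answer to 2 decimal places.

dynamically inefficient; MPK ≈ 0.09

The effective depreciation rate is n + g + δ = 0.02 + 0.03 + 0.1 = 0.15.
Steady-state k*: s·k^0.23 = 0.15·k gives k* = (0.4/0.15)^(1/0.77) ≈ 3.5744.
MPK = 0.23·3.5744^(-0.77) ≈ 0.0862.
MPK < n+g+δ = 0.15, so the economy is dynamically inefficient (over-saving).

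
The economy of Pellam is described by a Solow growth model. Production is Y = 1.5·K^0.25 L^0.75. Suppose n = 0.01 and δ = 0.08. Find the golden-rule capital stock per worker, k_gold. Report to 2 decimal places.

n + δ = 0.01 + 0.08 = 0.09.
At the golden rule the marginal product of capital equals n+δ: 0.25·1.5·k^(0.25−1) = 0.09. Solving, k_gold = (0.25·1.5/0.09)^(1/0.75) ≈ 6.7048.

k_gold ≈ 6.70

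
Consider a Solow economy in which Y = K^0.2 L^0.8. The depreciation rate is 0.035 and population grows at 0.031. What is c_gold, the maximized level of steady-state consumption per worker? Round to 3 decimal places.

The effective depreciation rate is n + δ = 0.031 + 0.035 = 0.066.
Golden rule sets MPK = n+δ: 0.2·k^(0.2−1) = 0.066, so k_gold = (0.2/0.066)^(1/0.8) ≈ 3.9981.
y_gold = 3.9981^0.2 ≈ 1.3194.
c_gold = y_gold − (n+δ)·k_gold = 1.3194 − 0.066·3.9981 ≈ 1.0555.

c_gold ≈ 1.056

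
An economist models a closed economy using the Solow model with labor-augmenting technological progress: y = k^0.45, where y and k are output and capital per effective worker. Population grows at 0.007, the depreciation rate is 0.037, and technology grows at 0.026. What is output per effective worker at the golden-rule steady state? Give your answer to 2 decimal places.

y_gold ≈ 4.58

Break-even investment rate: n + g + δ = 0.007 + 0.026 + 0.037 = 0.07.
Golden rule sets MPK = n+g+δ: 0.45·k^(0.45−1) = 0.07, so k_gold = (0.45/0.07)^(1/0.55) ≈ 29.4645.
Output: y_gold = k_gold^0.45 = 29.4645^0.45 ≈ 4.5834.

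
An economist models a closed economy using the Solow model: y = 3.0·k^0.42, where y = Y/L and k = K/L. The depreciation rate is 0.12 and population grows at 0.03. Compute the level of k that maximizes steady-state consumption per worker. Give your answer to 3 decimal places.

Capital per worker breaks even when investment replaces (n + δ)·k; here n + δ = 0.15.
Maximizing c = f(k) − (n+δ)·k gives f'(k) = n+δ, i.e. 0.42·3.0·k^(0.42−1) = 0.15, so k_gold = (0.42·3.0/0.15)^(1/0.58) ≈ 39.2270.

k_gold ≈ 39.227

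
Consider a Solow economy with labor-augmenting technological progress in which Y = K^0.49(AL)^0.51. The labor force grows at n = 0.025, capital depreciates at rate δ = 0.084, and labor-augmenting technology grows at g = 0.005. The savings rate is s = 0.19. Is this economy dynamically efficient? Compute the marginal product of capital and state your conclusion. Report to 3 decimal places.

dynamically efficient; MPK ≈ 0.294

n + g + δ = 0.025 + 0.005 + 0.084 = 0.114.
Steady-state k*: s·k^0.49 = 0.114·k gives k* = (0.19/0.114)^(1/0.51) ≈ 2.7227.
MPK = 0.49·2.7227^(-0.51) ≈ 0.2940.
MPK > n+g+δ = 0.114, so the economy is dynamically efficient (under-saving).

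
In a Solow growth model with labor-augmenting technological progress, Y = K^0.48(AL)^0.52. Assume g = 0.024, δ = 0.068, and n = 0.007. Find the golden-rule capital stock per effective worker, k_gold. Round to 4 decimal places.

n + g + δ = 0.007 + 0.024 + 0.068 = 0.099.
Maximizing c = f(k) − (n+g+δ)·k gives f'(k) = n+g+δ, i.e. 0.48·k^(0.48−1) = 0.099, so k_gold = (0.48/0.099)^(1/0.52) ≈ 20.8196.

k_gold ≈ 20.8196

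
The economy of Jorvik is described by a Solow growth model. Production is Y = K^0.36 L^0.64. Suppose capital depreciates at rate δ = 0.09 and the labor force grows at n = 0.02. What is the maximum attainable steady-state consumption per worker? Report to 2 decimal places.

c_gold ≈ 1.25

Break-even investment rate: n + δ = 0.02 + 0.09 = 0.11.
Golden rule sets MPK = n+δ: 0.36·k^(0.36−1) = 0.11, so k_gold = (0.36/0.11)^(1/0.64) ≈ 6.3760.
y_gold = 6.3760^0.36 ≈ 1.9482.
c_gold = y_gold − (n+δ)·k_gold = 1.9482 − 0.11·6.3760 ≈ 1.2469.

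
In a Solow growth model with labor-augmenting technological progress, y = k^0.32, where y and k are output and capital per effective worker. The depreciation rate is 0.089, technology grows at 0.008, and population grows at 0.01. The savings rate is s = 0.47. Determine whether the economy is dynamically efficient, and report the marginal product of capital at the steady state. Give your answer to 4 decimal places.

Break-even investment rate: n + g + δ = 0.01 + 0.008 + 0.089 = 0.107.
Steady-state k*: s·k^0.32 = 0.107·k gives k* = (0.47/0.107)^(1/0.68) ≈ 8.8139.
MPK = 0.32·8.8139^(-0.68) ≈ 0.0729.
MPK < n+g+δ = 0.107, so the economy is dynamically inefficient (over-saving).

dynamically inefficient; MPK ≈ 0.0729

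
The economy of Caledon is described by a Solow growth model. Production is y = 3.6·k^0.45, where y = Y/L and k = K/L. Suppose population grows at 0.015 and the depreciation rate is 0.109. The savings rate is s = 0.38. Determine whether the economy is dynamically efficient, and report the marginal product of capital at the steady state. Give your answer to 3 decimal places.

dynamically efficient; MPK ≈ 0.147

n + δ = 0.015 + 0.109 = 0.124.
Steady-state k*: s·A·k^0.45 = 0.124·k gives k* = (0.38·3.6/0.124)^(1/0.55) ≈ 78.6599.
MPK = 0.45·3.6·78.6599^(-0.55) ≈ 0.1468.
MPK > n+δ = 0.124, so the economy is dynamically efficient (under-saving).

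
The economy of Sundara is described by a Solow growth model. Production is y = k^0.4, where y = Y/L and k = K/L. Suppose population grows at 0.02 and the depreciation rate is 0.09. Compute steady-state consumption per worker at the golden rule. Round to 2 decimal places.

Capital per worker breaks even when investment replaces (n + δ)·k; here n + δ = 0.11.
At the golden rule the marginal product of capital equals n+δ: 0.4·k^(0.4−1) = 0.11. Solving, k_gold = (0.4/0.11)^(1/0.6) ≈ 8.5990.
y_gold = 8.5990^0.4 ≈ 2.3647.
c_gold = y_gold − (n+δ)·k_gold = 2.3647 − 0.11·8.5990 ≈ 1.4188.

c_gold ≈ 1.42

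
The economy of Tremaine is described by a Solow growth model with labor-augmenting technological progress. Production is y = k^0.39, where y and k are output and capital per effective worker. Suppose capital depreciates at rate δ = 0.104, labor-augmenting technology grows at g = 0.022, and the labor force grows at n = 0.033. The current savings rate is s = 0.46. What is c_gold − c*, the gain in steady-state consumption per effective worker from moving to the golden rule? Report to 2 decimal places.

n + g + δ = 0.033 + 0.022 + 0.104 = 0.159.
Current steady state (s = 0.46): k* = (0.46/0.159)^(1/0.61) ≈ 5.7060, y* = 5.7060^0.39 ≈ 1.9723, c* = (1−0.46)·1.9723 ≈ 1.0650.
Setting f'(k) = n+g+δ gives 0.39·k^(0.39−1) = 0.159, hence k_gold = (0.39/0.159)^(1/0.61) ≈ 4.3531.
y_gold = 4.3531^0.39 ≈ 1.7747, c_gold = y_gold − 0.159·k_gold ≈ 1.0826.
Gain: Δc = 1.0826 − 1.0650 ≈ 0.0176.

Δc ≈ 0.02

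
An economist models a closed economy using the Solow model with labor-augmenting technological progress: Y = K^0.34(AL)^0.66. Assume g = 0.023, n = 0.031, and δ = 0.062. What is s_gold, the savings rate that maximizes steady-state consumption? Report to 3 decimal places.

Capital per effective worker breaks even when investment replaces (n + g + δ)·k; here n + g + δ = 0.116.
At the golden rule MPK = n+g+δ, and in any Cobb-Douglas steady state s = (n+g+δ)·k/y = MPK·k/y = capital's share 0.34.

s_gold = 0.340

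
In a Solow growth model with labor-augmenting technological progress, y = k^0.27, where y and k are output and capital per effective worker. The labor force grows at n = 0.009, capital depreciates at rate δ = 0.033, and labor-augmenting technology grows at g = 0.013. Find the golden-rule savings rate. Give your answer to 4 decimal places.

s_gold = 0.2700

The effective depreciation rate is n + g + δ = 0.009 + 0.013 + 0.033 = 0.055.
At the golden rule MPK = n+g+δ, and in any Cobb-Douglas steady state s = (n+g+δ)·k/y = MPK·k/y = capital's share 0.27.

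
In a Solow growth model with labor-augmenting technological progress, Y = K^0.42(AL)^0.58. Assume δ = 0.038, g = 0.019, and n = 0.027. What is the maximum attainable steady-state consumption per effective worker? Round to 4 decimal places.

c_gold ≈ 1.8603

The effective depreciation rate is n + g + δ = 0.027 + 0.019 + 0.038 = 0.084.
Golden rule sets MPK = n+g+δ: 0.42·k^(0.42−1) = 0.084, so k_gold = (0.42/0.084)^(1/0.58) ≈ 16.0369.
y_gold = 16.0369^0.42 ≈ 3.2074.
c_gold = y_gold − (n+g+δ)·k_gold = 3.2074 − 0.084·16.0369 ≈ 1.8603.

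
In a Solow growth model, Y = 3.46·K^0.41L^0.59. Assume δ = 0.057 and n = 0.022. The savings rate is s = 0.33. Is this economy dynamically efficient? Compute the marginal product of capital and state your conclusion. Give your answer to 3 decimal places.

Break-even investment rate: n + δ = 0.022 + 0.057 = 0.079.
Steady-state k*: s·A·k^0.41 = 0.079·k gives k* = (0.33·3.46/0.079)^(1/0.59) ≈ 92.4781.
MPK = 0.41·3.46·92.4781^(-0.59) ≈ 0.0982.
MPK > n+δ = 0.079, so the economy is dynamically efficient (under-saving).

dynamically efficient; MPK ≈ 0.098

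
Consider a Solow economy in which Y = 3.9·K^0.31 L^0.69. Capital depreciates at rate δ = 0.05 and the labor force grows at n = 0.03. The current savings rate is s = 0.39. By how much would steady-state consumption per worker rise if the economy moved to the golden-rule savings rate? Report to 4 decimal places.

Break-even investment rate: n + δ = 0.03 + 0.05 = 0.08.
Current steady state (s = 0.39): k* = (0.39·3.9/0.08)^(1/0.69) ≈ 71.3970, y* = 3.9·71.3970^0.31 ≈ 14.6455, c* = (1−0.39)·14.6455 ≈ 8.9338.
Golden rule sets MPK = n+δ: 0.31·3.9·k^(0.31−1) = 0.08, so k_gold = (0.31·3.9/0.08)^(1/0.69) ≈ 51.1898.
y_gold = 3.9·51.1898^0.31 ≈ 13.2103, c_gold = y_gold − 0.08·k_gold ≈ 9.1151.
Gain: Δc = 9.1151 − 8.9338 ≈ 0.1813.

Δc ≈ 0.1813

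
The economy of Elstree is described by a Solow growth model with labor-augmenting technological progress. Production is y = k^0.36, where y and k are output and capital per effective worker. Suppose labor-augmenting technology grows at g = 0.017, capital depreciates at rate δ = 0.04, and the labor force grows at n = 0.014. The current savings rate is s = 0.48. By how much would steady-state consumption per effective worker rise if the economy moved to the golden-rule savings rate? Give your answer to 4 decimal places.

Δc ≈ 0.0714

The effective depreciation rate is n + g + δ = 0.014 + 0.017 + 0.04 = 0.071.
Current steady state (s = 0.48): k* = (0.48/0.071)^(1/0.64) ≈ 19.8083, y* = 19.8083^0.36 ≈ 2.9300, c* = (1−0.48)·2.9300 ≈ 1.5236.
Setting f'(k) = n+g+δ gives 0.36·k^(0.36−1) = 0.071, hence k_gold = (0.36/0.071)^(1/0.64) ≈ 12.6366.
y_gold = 12.6366^0.36 ≈ 2.4922, c_gold = y_gold − 0.071·k_gold ≈ 1.5950.
Gain: Δc = 1.5950 − 1.5236 ≈ 0.0714.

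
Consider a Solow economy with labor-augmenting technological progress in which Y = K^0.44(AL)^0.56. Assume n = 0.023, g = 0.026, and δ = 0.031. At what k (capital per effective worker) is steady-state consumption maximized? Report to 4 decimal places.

Capital per effective worker breaks even when investment replaces (n + g + δ)·k; here n + g + δ = 0.08.
Maximizing c = f(k) − (n+g+δ)·k gives f'(k) = n+g+δ, i.e. 0.44·k^(0.44−1) = 0.08, so k_gold = (0.44/0.08)^(1/0.56) ≈ 20.9931.

k_gold ≈ 20.9931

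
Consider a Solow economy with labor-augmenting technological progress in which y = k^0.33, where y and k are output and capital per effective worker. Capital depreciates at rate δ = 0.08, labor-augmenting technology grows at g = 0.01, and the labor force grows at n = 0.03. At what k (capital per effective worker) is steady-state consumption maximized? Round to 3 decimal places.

n + g + δ = 0.03 + 0.01 + 0.08 = 0.12.
At the golden rule the marginal product of capital equals n+g+δ: 0.33·k^(0.33−1) = 0.12. Solving, k_gold = (0.33/0.12)^(1/0.67) ≈ 4.5261.

k_gold ≈ 4.526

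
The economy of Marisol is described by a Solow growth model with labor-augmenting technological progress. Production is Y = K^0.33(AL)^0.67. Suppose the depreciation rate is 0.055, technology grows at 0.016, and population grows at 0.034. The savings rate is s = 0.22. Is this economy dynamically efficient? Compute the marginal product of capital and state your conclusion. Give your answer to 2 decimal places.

dynamically efficient; MPK ≈ 0.16

Break-even investment rate: n + g + δ = 0.034 + 0.016 + 0.055 = 0.105.
Steady-state k*: s·k^0.33 = 0.105·k gives k* = (0.22/0.105)^(1/0.67) ≈ 3.0161.
MPK = 0.33·3.0161^(-0.67) ≈ 0.1575.
MPK > n+g+δ = 0.105, so the economy is dynamically efficient (under-saving).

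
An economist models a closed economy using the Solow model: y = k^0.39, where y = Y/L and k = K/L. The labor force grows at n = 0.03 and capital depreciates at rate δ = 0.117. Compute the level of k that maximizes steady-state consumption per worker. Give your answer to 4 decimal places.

k_gold ≈ 4.9507

Capital per worker breaks even when investment replaces (n + δ)·k; here n + δ = 0.147.
At the golden rule the marginal product of capital equals n+δ: 0.39·k^(0.39−1) = 0.147. Solving, k_gold = (0.39/0.147)^(1/0.61) ≈ 4.9507.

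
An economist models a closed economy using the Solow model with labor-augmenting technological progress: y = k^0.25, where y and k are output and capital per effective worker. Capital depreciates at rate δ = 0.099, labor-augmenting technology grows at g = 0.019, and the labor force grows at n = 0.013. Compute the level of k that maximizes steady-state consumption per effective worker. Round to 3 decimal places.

Capital per effective worker breaks even when investment replaces (n + g + δ)·k; here n + g + δ = 0.131.
Maximizing c = f(k) − (n+g+δ)·k gives f'(k) = n+g+δ, i.e. 0.25·k^(0.25−1) = 0.131, so k_gold = (0.25/0.131)^(1/0.75) ≈ 2.3671.

k_gold ≈ 2.367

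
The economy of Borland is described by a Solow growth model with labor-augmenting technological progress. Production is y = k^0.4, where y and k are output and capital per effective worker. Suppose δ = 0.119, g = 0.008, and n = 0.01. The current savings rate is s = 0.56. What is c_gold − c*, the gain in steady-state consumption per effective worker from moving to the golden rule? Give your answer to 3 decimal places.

Δc ≈ 0.101

The effective depreciation rate is n + g + δ = 0.01 + 0.008 + 0.119 = 0.137.
Current steady state (s = 0.56): k* = (0.56/0.137)^(1/0.6) ≈ 10.4499, y* = 10.4499^0.4 ≈ 2.5565, c* = (1−0.56)·2.5565 ≈ 1.1249.
Golden rule sets MPK = n+g+δ: 0.4·k^(0.4−1) = 0.137, so k_gold = (0.4/0.137)^(1/0.6) ≈ 5.9644.
y_gold = 5.9644^0.4 ≈ 2.0428, c_gold = y_gold − 0.137·k_gold ≈ 1.2257.
Gain: Δc = 1.2257 − 1.1249 ≈ 0.1008.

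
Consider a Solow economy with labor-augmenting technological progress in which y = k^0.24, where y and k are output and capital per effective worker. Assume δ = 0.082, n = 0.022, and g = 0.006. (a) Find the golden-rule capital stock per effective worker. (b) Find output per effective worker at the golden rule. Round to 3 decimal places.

n + g + δ = 0.022 + 0.006 + 0.082 = 0.11.
Golden rule sets MPK = n+g+δ: 0.24·k^(0.24−1) = 0.11, so k_gold = (0.24/0.11)^(1/0.76) ≈ 2.7913.
y_gold = 2.7913^0.24 ≈ 1.2794.

(a) k_gold ≈ 2.791; (b) y_gold ≈ 1.279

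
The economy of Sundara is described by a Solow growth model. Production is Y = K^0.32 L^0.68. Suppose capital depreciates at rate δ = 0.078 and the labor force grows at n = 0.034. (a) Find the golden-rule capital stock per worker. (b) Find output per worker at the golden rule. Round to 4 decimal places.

n + δ = 0.034 + 0.078 = 0.112.
At the golden rule the marginal product of capital equals n+δ: 0.32·k^(0.32−1) = 0.112. Solving, k_gold = (0.32/0.112)^(1/0.68) ≈ 4.6826.
y_gold = 4.6826^0.32 ≈ 1.6389.

(a) k_gold ≈ 4.6826; (b) y_gold ≈ 1.6389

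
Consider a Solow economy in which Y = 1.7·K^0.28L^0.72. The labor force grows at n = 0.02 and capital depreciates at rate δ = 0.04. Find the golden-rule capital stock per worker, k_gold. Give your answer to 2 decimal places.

k_gold ≈ 17.75

Break-even investment rate: n + δ = 0.02 + 0.04 = 0.06.
Maximizing c = f(k) − (n+δ)·k gives f'(k) = n+δ, i.e. 0.28·1.7·k^(0.28−1) = 0.06, so k_gold = (0.28·1.7/0.06)^(1/0.72) ≈ 17.7519.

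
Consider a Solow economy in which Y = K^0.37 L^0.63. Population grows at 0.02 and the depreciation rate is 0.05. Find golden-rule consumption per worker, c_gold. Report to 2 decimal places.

c_gold ≈ 1.68

Capital per worker breaks even when investment replaces (n + δ)·k; here n + δ = 0.07.
Golden rule sets MPK = n+δ: 0.37·k^(0.37−1) = 0.07, so k_gold = (0.37/0.07)^(1/0.63) ≈ 14.0535.
y_gold = 14.0535^0.37 ≈ 2.6588.
c_gold = y_gold − (n+δ)·k_gold = 2.6588 − 0.07·14.0535 ≈ 1.6750.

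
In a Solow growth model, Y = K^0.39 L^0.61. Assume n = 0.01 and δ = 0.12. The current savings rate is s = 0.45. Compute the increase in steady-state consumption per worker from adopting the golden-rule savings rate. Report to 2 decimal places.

Δc ≈ 0.01

Break-even investment rate: n + δ = 0.01 + 0.12 = 0.13.
Current steady state (s = 0.45): k* = (0.45/0.13)^(1/0.61) ≈ 7.6568, y* = 7.6568^0.39 ≈ 2.2120, c* = (1−0.45)·2.2120 ≈ 1.2166.
At the golden rule the marginal product of capital equals n+δ: 0.39·k^(0.39−1) = 0.13. Solving, k_gold = (0.39/0.13)^(1/0.61) ≈ 6.0557.
y_gold = 6.0557^0.39 ≈ 2.0186, c_gold = y_gold − 0.13·k_gold ≈ 1.2313.
Gain: Δc = 1.2313 − 1.2166 ≈ 0.0147.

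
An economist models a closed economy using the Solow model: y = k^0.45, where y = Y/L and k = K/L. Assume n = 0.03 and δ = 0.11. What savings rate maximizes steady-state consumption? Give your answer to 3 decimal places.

The effective depreciation rate is n + δ = 0.03 + 0.11 = 0.14.
At the golden rule MPK = n+δ, and in any Cobb-Douglas steady state s = (n+δ)·k/y = MPK·k/y = capital's share 0.45.

s_gold = 0.450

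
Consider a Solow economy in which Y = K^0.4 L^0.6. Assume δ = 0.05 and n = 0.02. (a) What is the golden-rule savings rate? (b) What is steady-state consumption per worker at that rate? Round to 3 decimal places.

n + δ = 0.02 + 0.05 = 0.07.
For Cobb-Douglas, s_gold equals capital's share: s_gold = 0.4.
Setting f'(k) = n+δ gives 0.4·k^(0.4−1) = 0.07, hence k_gold = (0.4/0.07)^(1/0.6) ≈ 18.2643.
y_gold = 18.2643^0.4 ≈ 3.1963; c_gold = (1−0.4)·y_gold ≈ 1.9178.

(a) s_gold = 0.400; (b) c_gold ≈ 1.918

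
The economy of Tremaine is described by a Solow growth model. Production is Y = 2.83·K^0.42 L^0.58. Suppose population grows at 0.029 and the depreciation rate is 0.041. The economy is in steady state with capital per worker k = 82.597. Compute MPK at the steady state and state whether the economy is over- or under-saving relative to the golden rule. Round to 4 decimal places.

under-saving; MPK ≈ 0.0919

Break-even investment rate: n + δ = 0.029 + 0.041 = 0.07.
MPK = 0.42·2.83·k^(0.42−1) = 0.42·2.83·82.597^(-0.58) ≈ 0.0919.
MPK > 0.07, so the economy is dynamically efficient (under-saving).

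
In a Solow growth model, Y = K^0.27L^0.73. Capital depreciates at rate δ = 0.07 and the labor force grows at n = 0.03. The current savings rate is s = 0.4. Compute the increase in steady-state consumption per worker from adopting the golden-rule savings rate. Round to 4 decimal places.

The effective depreciation rate is n + δ = 0.03 + 0.07 = 0.1.
Current steady state (s = 0.4): k* = (0.4/0.1)^(1/0.73) ≈ 6.6794, y* = 6.6794^0.27 ≈ 1.6699, c* = (1−0.4)·1.6699 ≈ 1.0019.
Setting f'(k) = n+δ gives 0.27·k^(0.27−1) = 0.1, hence k_gold = (0.27/0.1)^(1/0.73) ≈ 3.8986.
y_gold = 3.8986^0.27 ≈ 1.4439, c_gold = y_gold − 0.1·k_gold ≈ 1.0541.
Gain: Δc = 1.0541 − 1.0019 ≈ 0.0522.

Δc ≈ 0.0522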